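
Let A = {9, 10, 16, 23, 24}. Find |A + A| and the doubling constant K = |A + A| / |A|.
K = |A + A| / |A| = 13/5

Enumerate A + A = {a + b : a, b ∈ A}. With |A| = 5, there are |A|^2 = 25 ordered sum pairs; collecting distinct values, A + A = {18, 19, 20, 25, 26, 32, 33, 34, 39, 40, 46, 47, 48}, so |A + A| = 13. Thus K = 13/5. For comparison, the minimum possible |A + A| over all 5-element sets is 2·5 − 1 = 9 (so min K = 9/5), attained only by arithmetic progressions.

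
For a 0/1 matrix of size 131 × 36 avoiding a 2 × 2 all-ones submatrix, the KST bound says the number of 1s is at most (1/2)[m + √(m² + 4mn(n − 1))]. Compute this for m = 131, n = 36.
z(131, 36; 2, 2) ≤ (1/2)[131 + √(131² + 4·131·36·35)] = (1/2)[131 + √677401] = 477.0219

Kővári–Sós–Turán: let r_1, ..., r_131 be the row sums and z = Σ r_i the total number of 1s. Each pair of columns can share at most one row with both entries 1 (else a 2×2 all-ones block appears), so Σ_i C(r_i, 2) ≤ C(36, 2) = 630. By convexity Σ_i C(r_i, 2) ≥ 131·C(z/131, 2) = z(z − 131)/(2·131), giving z² − 131z − 131·36·35 ≤ 0 and hence z ≤ (1/2)[131 + √(17161 + 4·165060)] = (1/2)[131 + √677401] ≈ (1/2)(131 + 823.0437) = 477.0219.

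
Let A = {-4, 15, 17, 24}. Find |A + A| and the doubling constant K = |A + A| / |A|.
K = |A + A| / |A| = 10/4 = 5/2

Enumerate A + A = {a + b : a, b ∈ A}. With |A| = 4, there are |A|^2 = 16 ordered sum pairs; collecting distinct values, A + A = {-8, 11, 13, 20, 30, 32, 34, 39, 41, 48}, so |A + A| = 10. Thus K = 10/4 = 5/2. For comparison, the minimum possible |A + A| over all 4-element sets is 2·4 − 1 = 7 (so min K = 7/4), attained only by arithmetic progressions.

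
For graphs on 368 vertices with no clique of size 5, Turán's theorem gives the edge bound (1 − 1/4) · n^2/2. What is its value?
Turán density bound = (3/4) · 368^2/2 = 50784

Turán's theorem: ex(n, K_{r+1}) is achieved by the complete r-partite Turán graph T(n, r) with parts as balanced as possible, and is at most (1 − 1/r) · n^2/2. For r = 4, n = 368: the density bound is (3/4) · 135424/2 = 50784. Since 4 ∣ 368, the Turán graph T(368, 4) has parts of equal size 92, and its edge count e(T(368, 4)) = 50784 attains the density bound exactly.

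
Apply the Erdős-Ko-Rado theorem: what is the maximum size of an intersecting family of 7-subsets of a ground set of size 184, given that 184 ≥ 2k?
max |F| = C(183, 6) = 48019108683

The Erdős-Ko-Rado theorem states: for n ≥ 2k, an intersecting family of k-subsets of an n-element set has size at most C(n − 1, k − 1), with equality for 'star' families {A ⊆ [n] : |A| = k, i ∈ A} (fix an element i). For n = 184, k = 7: C(183, 6) = 48019108683.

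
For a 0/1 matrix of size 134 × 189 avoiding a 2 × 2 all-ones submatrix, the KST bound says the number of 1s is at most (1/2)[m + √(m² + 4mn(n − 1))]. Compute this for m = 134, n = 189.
z(134, 189; 2, 2) ≤ (1/2)[134 + √(134² + 4·134·189·188)] = (1/2)[134 + √19063108] = 2250.066

Kővári–Sós–Turán: let r_1, ..., r_134 be the row sums and z = Σ r_i the total number of 1s. Each pair of columns can share at most one row with both entries 1 (else a 2×2 all-ones block appears), so Σ_i C(r_i, 2) ≤ C(189, 2) = 17766. By convexity Σ_i C(r_i, 2) ≥ 134·C(z/134, 2) = z(z − 134)/(2·134), giving z² − 134z − 134·189·188 ≤ 0 and hence z ≤ (1/2)[134 + √(17956 + 4·4761288)] = (1/2)[134 + √19063108] ≈ (1/2)(134 + 4366.1319) = 2250.066.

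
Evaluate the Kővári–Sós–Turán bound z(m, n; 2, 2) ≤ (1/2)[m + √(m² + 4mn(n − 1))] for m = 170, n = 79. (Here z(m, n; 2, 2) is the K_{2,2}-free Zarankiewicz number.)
z(170, 79; 2, 2) ≤ (1/2)[170 + √(170² + 4·170·79·78)] = (1/2)[170 + √4219060] = 1112.0175

Kővári–Sós–Turán: let r_1, ..., r_170 be the row sums and z = Σ r_i the total number of 1s. Each pair of columns can share at most one row with both entries 1 (else a 2×2 all-ones block appears), so Σ_i C(r_i, 2) ≤ C(79, 2) = 3081. By convexity Σ_i C(r_i, 2) ≥ 170·C(z/170, 2) = z(z − 170)/(2·170), giving z² − 170z − 170·79·78 ≤ 0 and hence z ≤ (1/2)[170 + √(28900 + 4·1047540)] = (1/2)[170 + √4219060] ≈ (1/2)(170 + 2054.0351) = 1112.0175.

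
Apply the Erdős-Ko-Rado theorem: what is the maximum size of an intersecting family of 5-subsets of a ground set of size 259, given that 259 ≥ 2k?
max |F| = C(258, 4) = 180352320

The Erdős-Ko-Rado theorem states: for n ≥ 2k, an intersecting family of k-subsets of an n-element set has size at most C(n − 1, k − 1), with equality for 'star' families {A ⊆ [n] : |A| = k, i ∈ A} (fix an element i). For n = 259, k = 5: C(258, 4) = 180352320.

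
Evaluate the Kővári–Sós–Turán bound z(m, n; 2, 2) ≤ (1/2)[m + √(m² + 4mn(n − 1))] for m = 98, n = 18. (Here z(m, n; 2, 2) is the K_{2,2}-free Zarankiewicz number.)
z(98, 18; 2, 2) ≤ (1/2)[98 + √(98² + 4·98·18·17)] = (1/2)[98 + √129556] = 228.9694

Kővári–Sós–Turán: let r_1, ..., r_98 be the row sums and z = Σ r_i the total number of 1s. Each pair of columns can share at most one row with both entries 1 (else a 2×2 all-ones block appears), so Σ_i C(r_i, 2) ≤ C(18, 2) = 153. By convexity Σ_i C(r_i, 2) ≥ 98·C(z/98, 2) = z(z − 98)/(2·98), giving z² − 98z − 98·18·17 ≤ 0 and hence z ≤ (1/2)[98 + √(9604 + 4·29988)] = (1/2)[98 + √129556] ≈ (1/2)(98 + 359.9389) = 228.9694.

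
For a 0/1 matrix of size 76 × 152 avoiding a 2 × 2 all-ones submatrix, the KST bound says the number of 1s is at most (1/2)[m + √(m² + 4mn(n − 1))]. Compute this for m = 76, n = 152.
z(76, 152; 2, 2) ≤ (1/2)[76 + √(76² + 4·76·152·151)] = (1/2)[76 + √6983184] = 1359.2857

Kővári–Sós–Turán: let r_1, ..., r_76 be the row sums and z = Σ r_i the total number of 1s. Each pair of columns can share at most one row with both entries 1 (else a 2×2 all-ones block appears), so Σ_i C(r_i, 2) ≤ C(152, 2) = 11476. By convexity Σ_i C(r_i, 2) ≥ 76·C(z/76, 2) = z(z − 76)/(2·76), giving z² − 76z − 76·152·151 ≤ 0 and hence z ≤ (1/2)[76 + √(5776 + 4·1744352)] = (1/2)[76 + √6983184] ≈ (1/2)(76 + 2642.5715) = 1359.2857.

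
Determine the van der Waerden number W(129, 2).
W(129, 2) = 129 + 1 = 130

A 2-term AP is any pair of integers, so a monochromatic 2-AP exists iff some colour is used at least twice. With 129 colours, the colouring i ↦ i on {1, ..., 129} uses each colour once, avoiding any monochromatic pair, so W(129, 2) > 129. For {1, ..., 130}, pigeonhole forces two integers of the same colour, which form a monochromatic 2-AP. Hence W(129, 2) = 130.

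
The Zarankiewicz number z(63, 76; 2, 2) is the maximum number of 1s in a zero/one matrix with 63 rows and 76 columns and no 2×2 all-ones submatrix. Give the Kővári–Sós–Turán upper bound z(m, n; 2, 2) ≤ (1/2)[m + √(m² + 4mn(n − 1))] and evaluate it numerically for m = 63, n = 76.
z(63, 76; 2, 2) ≤ (1/2)[63 + √(63² + 4·63·76·75)] = (1/2)[63 + √1440369] = 631.5769

Kővári–Sós–Turán: let r_1, ..., r_63 be the row sums and z = Σ r_i the total number of 1s. Each pair of columns can share at most one row with both entries 1 (else a 2×2 all-ones block appears), so Σ_i C(r_i, 2) ≤ C(76, 2) = 2850. By convexity Σ_i C(r_i, 2) ≥ 63·C(z/63, 2) = z(z − 63)/(2·63), giving z² − 63z − 63·76·75 ≤ 0 and hence z ≤ (1/2)[63 + √(3969 + 4·359100)] = (1/2)[63 + √1440369] ≈ (1/2)(63 + 1200.1537) = 631.5769.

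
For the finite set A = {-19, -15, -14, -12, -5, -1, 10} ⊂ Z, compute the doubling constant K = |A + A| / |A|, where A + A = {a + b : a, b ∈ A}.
K = |A + A| / |A| = 25/7

Enumerate A + A = {a + b : a, b ∈ A}. With |A| = 7, there are |A|^2 = 49 ordered sum pairs; collecting distinct values, A + A = {-38, -34, -33, -31, -30, -29, -28, -27, -26, -24, -20, -19, -17, -16, -15, -13, -10, -9, -6, -5, -4, -2, 5, 9, 20}, so |A + A| = 25. Thus K = 25/7. For comparison, the minimum possible |A + A| over all 7-element sets is 2·7 − 1 = 13 (so min K = 13/7), attained only by arithmetic progressions.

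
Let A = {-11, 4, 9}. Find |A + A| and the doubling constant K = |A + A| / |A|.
K = |A + A| / |A| = 6/3 = 2

Enumerate A + A = {a + b : a, b ∈ A}. With |A| = 3, there are |A|^2 = 9 ordered sum pairs; collecting distinct values, A + A = {-22, -7, -2, 8, 13, 18}, so |A + A| = 6. Thus K = 6/3 = 2. For comparison, the minimum possible |A + A| over all 3-element sets is 2·3 − 1 = 5 (so min K = 5/3), attained only by arithmetic progressions.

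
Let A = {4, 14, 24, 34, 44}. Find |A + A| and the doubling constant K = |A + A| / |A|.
K = |A + A| / |A| = 9/5

Enumerate A + A = {a + b : a, b ∈ A}. With |A| = 5, there are |A|^2 = 25 ordered sum pairs; collecting distinct values, A + A = {8, 18, 28, 38, 48, 58, 68, 78, 88}, so |A + A| = 9. Thus K = 9/5. Here |A + A| = 2|A| − 1 = 9, the minimum possible — so K = 9/5 is minimal, which holds iff A is an arithmetic progression.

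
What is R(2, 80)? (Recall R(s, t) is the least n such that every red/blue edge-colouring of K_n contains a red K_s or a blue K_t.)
R(2, 80) = 80

R(2, k) = k for all k ≥ 2: in a 2-colouring of K_k, either some edge is red (a red K_2) or all edges are blue (a blue K_k). And K_{79} coloured all-blue has no blue K_80, so R(2, 80) > 79. Hence R(2, 80) = 80.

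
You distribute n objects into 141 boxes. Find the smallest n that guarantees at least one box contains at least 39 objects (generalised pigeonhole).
n = (39 − 1)·141 + 1 = 5359

By the generalised pigeonhole principle, to guarantee some box contains ≥ r objects we need more than (r − 1) · k objects total. Threshold: n = (r − 1) · k + 1. With r = 39 and k = 141: n = 38 · 141 + 1 = 5358 + 1 = 5359. For n = 5358 = 38 · 141, we can put exactly 38 objects in every box, avoiding 39 in any single one — so 5359 is tight.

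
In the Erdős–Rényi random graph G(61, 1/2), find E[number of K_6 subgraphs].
E[# K_6] = C(61, 6) · (1/2)^C(6, 2) = 55525372 / 2^15 = 13881343/8192 ≈ 1694.499878

For each 6-subset S of vertices (there are C(61, 6) = 55525372 such S), let X_S = 1 if S induces a K_6 (all C(6, 2) = 15 edges present). Then P(X_S = 1) = (1/2)^15 = 1/32768. By linearity of expectation, E[# K_6] = C(61, 6) · (1/2)^15 = 55525372 / 32768 = 13881343/8192 ≈ 1694.499878.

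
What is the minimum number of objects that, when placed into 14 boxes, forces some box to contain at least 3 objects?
n = (3 − 1)·14 + 1 = 29

By the generalised pigeonhole principle, to guarantee some box contains ≥ r objects we need more than (r − 1) · k objects total. Threshold: n = (r − 1) · k + 1. With r = 3 and k = 14: n = 2 · 14 + 1 = 28 + 1 = 29. For n = 28 = 2 · 14, we can put exactly 2 objects in every box, avoiding 3 in any single one — so 29 is tight.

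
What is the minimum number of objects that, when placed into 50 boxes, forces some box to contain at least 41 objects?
n = (41 − 1)·50 + 1 = 2001

By the generalised pigeonhole principle, to guarantee some box contains ≥ r objects we need more than (r − 1) · k objects total. Threshold: n = (r − 1) · k + 1. With r = 41 and k = 50: n = 40 · 50 + 1 = 2000 + 1 = 2001. For n = 2000 = 40 · 50, we can put exactly 40 objects in every box, avoiding 41 in any single one — so 2001 is tight.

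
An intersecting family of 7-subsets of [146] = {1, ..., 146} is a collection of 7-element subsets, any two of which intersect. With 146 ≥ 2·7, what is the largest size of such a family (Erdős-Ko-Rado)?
max |F| = C(145, 6) = 11624372760

Erdős-Ko-Rado (1961): when n ≥ 2k, max |F| = C(n−1, k−1). The bound is attained by the star {A : i ∈ A} for any fixed i ∈ [n]. Here C(146−1, 7−1) = C(145, 6) = 11624372760.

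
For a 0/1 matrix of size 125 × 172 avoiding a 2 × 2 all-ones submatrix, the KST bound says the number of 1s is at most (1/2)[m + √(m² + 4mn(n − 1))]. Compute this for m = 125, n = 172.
z(125, 172; 2, 2) ≤ (1/2)[125 + √(125² + 4·125·172·171)] = (1/2)[125 + √14721625] = 1980.9385

Kővári–Sós–Turán: let r_1, ..., r_125 be the row sums and z = Σ r_i the total number of 1s. Each pair of columns can share at most one row with both entries 1 (else a 2×2 all-ones block appears), so Σ_i C(r_i, 2) ≤ C(172, 2) = 14706. By convexity Σ_i C(r_i, 2) ≥ 125·C(z/125, 2) = z(z − 125)/(2·125), giving z² − 125z − 125·172·171 ≤ 0 and hence z ≤ (1/2)[125 + √(15625 + 4·3676500)] = (1/2)[125 + √14721625] ≈ (1/2)(125 + 3836.877) = 1980.9385.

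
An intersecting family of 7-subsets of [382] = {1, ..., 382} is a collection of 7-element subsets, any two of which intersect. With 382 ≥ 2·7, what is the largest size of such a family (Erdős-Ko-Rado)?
max |F| = C(381, 6) = 4083534986076

The Erdős-Ko-Rado theorem states: for n ≥ 2k, an intersecting family of k-subsets of an n-element set has size at most C(n − 1, k − 1), with equality for 'star' families {A ⊆ [n] : |A| = k, i ∈ A} (fix an element i). For n = 382, k = 7: C(381, 6) = 4083534986076.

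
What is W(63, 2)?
W(63, 2) = 63 + 1 = 64

A 2-term AP is any pair of integers, so a monochromatic 2-AP exists iff some colour is used at least twice. With 63 colours, the colouring i ↦ i on {1, ..., 63} uses each colour once, avoiding any monochromatic pair, so W(63, 2) > 63. For {1, ..., 64}, pigeonhole forces two integers of the same colour, which form a monochromatic 2-AP. Hence W(63, 2) = 64.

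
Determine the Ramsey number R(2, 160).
R(2, 160) = 160

R(2, k) = k for all k ≥ 2: in a 2-colouring of K_k, either some edge is red (a red K_2) or all edges are blue (a blue K_k). And K_{159} coloured all-blue has no blue K_160, so R(2, 160) > 159. Hence R(2, 160) = 160.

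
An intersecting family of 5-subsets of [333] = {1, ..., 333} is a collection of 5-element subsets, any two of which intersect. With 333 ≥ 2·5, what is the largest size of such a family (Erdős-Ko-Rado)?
max |F| = C(332, 4) = 497123935

The Erdős-Ko-Rado theorem states: for n ≥ 2k, an intersecting family of k-subsets of an n-element set has size at most C(n − 1, k − 1), with equality for 'star' families {A ⊆ [n] : |A| = k, i ∈ A} (fix an element i). For n = 333, k = 5: C(332, 4) = 497123935.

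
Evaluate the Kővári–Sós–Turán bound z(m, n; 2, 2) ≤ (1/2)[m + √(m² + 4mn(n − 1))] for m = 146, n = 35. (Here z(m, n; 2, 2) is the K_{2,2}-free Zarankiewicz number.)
z(146, 35; 2, 2) ≤ (1/2)[146 + √(146² + 4·146·35·34)] = (1/2)[146 + √716276] = 496.1655

Kővári–Sós–Turán: let r_1, ..., r_146 be the row sums and z = Σ r_i the total number of 1s. Each pair of columns can share at most one row with both entries 1 (else a 2×2 all-ones block appears), so Σ_i C(r_i, 2) ≤ C(35, 2) = 595. By convexity Σ_i C(r_i, 2) ≥ 146·C(z/146, 2) = z(z − 146)/(2·146), giving z² − 146z − 146·35·34 ≤ 0 and hence z ≤ (1/2)[146 + √(21316 + 4·173740)] = (1/2)[146 + √716276] ≈ (1/2)(146 + 846.3309) = 496.1655.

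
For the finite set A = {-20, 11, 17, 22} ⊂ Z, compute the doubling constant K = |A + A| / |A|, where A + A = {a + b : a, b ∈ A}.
K = |A + A| / |A| = 10/4 = 5/2

Enumerate A + A = {a + b : a, b ∈ A}. With |A| = 4, there are |A|^2 = 16 ordered sum pairs; collecting distinct values, A + A = {-40, -9, -3, 2, 22, 28, 33, 34, 39, 44}, so |A + A| = 10. Thus K = 10/4 = 5/2. For comparison, the minimum possible |A + A| over all 4-element sets is 2·4 − 1 = 7 (so min K = 7/4), attained only by arithmetic progressions.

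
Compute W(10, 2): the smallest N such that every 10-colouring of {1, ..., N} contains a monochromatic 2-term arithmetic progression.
W(10, 2) = 10 + 1 = 11

A 2-term AP is any pair of integers, so a monochromatic 2-AP exists iff some colour is used at least twice. With 10 colours, the colouring i ↦ i on {1, ..., 10} uses each colour once, avoiding any monochromatic pair, so W(10, 2) > 10. For {1, ..., 11}, pigeonhole forces two integers of the same colour, which form a monochromatic 2-AP. Hence W(10, 2) = 11.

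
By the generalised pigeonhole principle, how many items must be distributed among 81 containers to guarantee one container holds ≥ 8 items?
n = (8 − 1)·81 + 1 = 568

By the generalised pigeonhole principle, to guarantee some box contains ≥ r objects we need more than (r − 1) · k objects total. Threshold: n = (r − 1) · k + 1. With r = 8 and k = 81: n = 7 · 81 + 1 = 567 + 1 = 568. For n = 567 = 7 · 81, we can put exactly 7 objects in every box, avoiding 8 in any single one — so 568 is tight.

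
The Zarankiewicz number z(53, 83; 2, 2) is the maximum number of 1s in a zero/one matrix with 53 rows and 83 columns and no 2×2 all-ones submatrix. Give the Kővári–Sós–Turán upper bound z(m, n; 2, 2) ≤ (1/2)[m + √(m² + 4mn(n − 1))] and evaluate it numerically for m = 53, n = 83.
z(53, 83; 2, 2) ≤ (1/2)[53 + √(53² + 4·53·83·82)] = (1/2)[53 + √1445681] = 627.6824

Kővári–Sós–Turán: let r_1, ..., r_53 be the row sums and z = Σ r_i the total number of 1s. Each pair of columns can share at most one row with both entries 1 (else a 2×2 all-ones block appears), so Σ_i C(r_i, 2) ≤ C(83, 2) = 3403. By convexity Σ_i C(r_i, 2) ≥ 53·C(z/53, 2) = z(z − 53)/(2·53), giving z² − 53z − 53·83·82 ≤ 0 and hence z ≤ (1/2)[53 + √(2809 + 4·360718)] = (1/2)[53 + √1445681] ≈ (1/2)(53 + 1202.3648) = 627.6824.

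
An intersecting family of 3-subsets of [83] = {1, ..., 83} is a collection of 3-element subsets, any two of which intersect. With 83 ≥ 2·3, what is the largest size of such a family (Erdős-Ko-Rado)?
max |F| = C(82, 2) = 3321

Erdős-Ko-Rado (1961): when n ≥ 2k, max |F| = C(n−1, k−1). The bound is attained by the star {A : i ∈ A} for any fixed i ∈ [n]. Here C(83−1, 3−1) = C(82, 2) = 3321.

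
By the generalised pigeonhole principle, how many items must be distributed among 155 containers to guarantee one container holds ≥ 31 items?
n = (31 − 1)·155 + 1 = 4651

By the generalised pigeonhole principle, to guarantee some box contains ≥ r objects we need more than (r − 1) · k objects total. Threshold: n = (r − 1) · k + 1. With r = 31 and k = 155: n = 30 · 155 + 1 = 4650 + 1 = 4651. For n = 4650 = 30 · 155, we can put exactly 30 objects in every box, avoiding 31 in any single one — so 4651 is tight.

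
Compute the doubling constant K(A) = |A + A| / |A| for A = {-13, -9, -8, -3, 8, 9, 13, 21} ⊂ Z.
K = |A + A| / |A| = 31/8

Enumerate A + A = {a + b : a, b ∈ A}. With |A| = 8, there are |A|^2 = 64 ordered sum pairs; collecting distinct values, A + A = {-26, -22, -21, -18, -17, -16, -12, -11, -6, -5, -4, -1, 0, 1, 4, 5, 6, 8, 10, 12, 13, 16, 17, 18, 21, 22, 26, 29, 30, 34, 42}, so |A + A| = 31. Thus K = 31/8. For comparison, the minimum possible |A + A| over all 8-element sets is 2·8 − 1 = 15 (so min K = 15/8), attained only by arithmetic progressions.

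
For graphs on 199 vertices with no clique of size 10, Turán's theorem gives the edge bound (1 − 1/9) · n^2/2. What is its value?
Turán density bound = (8/9) · 199^2/2 = 158404/9 ≈ 17600.4444

Turán's theorem: ex(n, K_{r+1}) is achieved by the complete r-partite Turán graph T(n, r) with parts as balanced as possible, and is at most (1 − 1/r) · n^2/2. For r = 9, n = 199: the density bound is (8/9) · 39601/2 = 158404/9 ≈ 17600.4444. The integer-valued extremum is e(T(199, 9)) = 17600, which is strictly less than the density bound 158404/9 since 9 ∤ 199 (the parts of T(199, 9) cannot all be equal).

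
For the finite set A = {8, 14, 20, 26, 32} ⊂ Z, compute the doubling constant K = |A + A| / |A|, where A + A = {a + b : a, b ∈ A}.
K = |A + A| / |A| = 9/5

Enumerate A + A = {a + b : a, b ∈ A}. With |A| = 5, there are |A|^2 = 25 ordered sum pairs; collecting distinct values, A + A = {16, 22, 28, 34, 40, 46, 52, 58, 64}, so |A + A| = 9. Thus K = 9/5. Here |A + A| = 2|A| − 1 = 9, the minimum possible — so K = 9/5 is minimal, which holds iff A is an arithmetic progression.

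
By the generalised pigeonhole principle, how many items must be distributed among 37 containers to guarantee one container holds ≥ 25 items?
n = (25 − 1)·37 + 1 = 889

By the generalised pigeonhole principle, to guarantee some box contains ≥ r objects we need more than (r − 1) · k objects total. Threshold: n = (r − 1) · k + 1. With r = 25 and k = 37: n = 24 · 37 + 1 = 888 + 1 = 889. For n = 888 = 24 · 37, we can put exactly 24 objects in every box, avoiding 25 in any single one — so 889 is tight.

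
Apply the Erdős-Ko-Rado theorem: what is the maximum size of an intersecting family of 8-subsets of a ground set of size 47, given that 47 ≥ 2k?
max |F| = C(46, 7) = 53524680

Erdős-Ko-Rado (1961): when n ≥ 2k, max |F| = C(n−1, k−1). The bound is attained by the star {A : i ∈ A} for any fixed i ∈ [n]. Here C(47−1, 8−1) = C(46, 7) = 53524680.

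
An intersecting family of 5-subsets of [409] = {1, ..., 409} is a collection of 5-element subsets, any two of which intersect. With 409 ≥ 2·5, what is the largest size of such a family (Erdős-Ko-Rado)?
max |F| = C(408, 4) = 1137691170

The Erdős-Ko-Rado theorem states: for n ≥ 2k, an intersecting family of k-subsets of an n-element set has size at most C(n − 1, k − 1), with equality for 'star' families {A ⊆ [n] : |A| = k, i ∈ A} (fix an element i). For n = 409, k = 5: C(408, 4) = 1137691170.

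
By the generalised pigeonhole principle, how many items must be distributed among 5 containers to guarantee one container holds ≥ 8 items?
n = (8 − 1)·5 + 1 = 36

By the generalised pigeonhole principle, to guarantee some box contains ≥ r objects we need more than (r − 1) · k objects total. Threshold: n = (r − 1) · k + 1. With r = 8 and k = 5: n = 7 · 5 + 1 = 35 + 1 = 36. For n = 35 = 7 · 5, we can put exactly 7 objects in every box, avoiding 8 in any single one — so 36 is tight.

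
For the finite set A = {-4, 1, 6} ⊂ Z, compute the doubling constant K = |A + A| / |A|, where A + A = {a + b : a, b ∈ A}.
K = |A + A| / |A| = 5/3

Enumerate A + A = {a + b : a, b ∈ A}. With |A| = 3, there are |A|^2 = 9 ordered sum pairs; collecting distinct values, A + A = {-8, -3, 2, 7, 12}, so |A + A| = 5. Thus K = 5/3. Here |A + A| = 2|A| − 1 = 5, the minimum possible — so K = 5/3 is minimal, which holds iff A is an arithmetic progression.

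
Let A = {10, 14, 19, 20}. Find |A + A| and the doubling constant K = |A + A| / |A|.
K = |A + A| / |A| = 10/4 = 5/2

Enumerate A + A = {a + b : a, b ∈ A}. With |A| = 4, there are |A|^2 = 16 ordered sum pairs; collecting distinct values, A + A = {20, 24, 28, 29, 30, 33, 34, 38, 39, 40}, so |A + A| = 10. Thus K = 10/4 = 5/2. For comparison, the minimum possible |A + A| over all 4-element sets is 2·4 − 1 = 7 (so min K = 7/4), attained only by arithmetic progressions.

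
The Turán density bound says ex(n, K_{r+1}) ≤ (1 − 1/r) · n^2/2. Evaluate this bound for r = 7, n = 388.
Turán density bound = (6/7) · 388^2/2 = 451632/7 ≈ 64518.8571

Turán's theorem: ex(n, K_{r+1}) is achieved by the complete r-partite Turán graph T(n, r) with parts as balanced as possible, and is at most (1 − 1/r) · n^2/2. For r = 7, n = 388: the density bound is (6/7) · 150544/2 = 451632/7 ≈ 64518.8571. The integer-valued extremum is e(T(388, 7)) = 64518, which is strictly less than the density bound 451632/7 since 7 ∤ 388 (the parts of T(388, 7) cannot all be equal).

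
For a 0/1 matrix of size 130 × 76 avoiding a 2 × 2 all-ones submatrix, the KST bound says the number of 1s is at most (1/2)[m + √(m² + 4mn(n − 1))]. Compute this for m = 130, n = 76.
z(130, 76; 2, 2) ≤ (1/2)[130 + √(130² + 4·130·76·75)] = (1/2)[130 + √2980900] = 928.2642

Kővári–Sós–Turán: let r_1, ..., r_130 be the row sums and z = Σ r_i the total number of 1s. Each pair of columns can share at most one row with both entries 1 (else a 2×2 all-ones block appears), so Σ_i C(r_i, 2) ≤ C(76, 2) = 2850. By convexity Σ_i C(r_i, 2) ≥ 130·C(z/130, 2) = z(z − 130)/(2·130), giving z² − 130z − 130·76·75 ≤ 0 and hence z ≤ (1/2)[130 + √(16900 + 4·741000)] = (1/2)[130 + √2980900] ≈ (1/2)(130 + 1726.5283) = 928.2642.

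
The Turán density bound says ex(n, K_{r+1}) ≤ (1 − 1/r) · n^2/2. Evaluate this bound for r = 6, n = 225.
Turán density bound = (5/6) · 225^2/2 = 84375/4 ≈ 21093.75

Turán's theorem: ex(n, K_{r+1}) is achieved by the complete r-partite Turán graph T(n, r) with parts as balanced as possible, and is at most (1 − 1/r) · n^2/2. For r = 6, n = 225: the density bound is (5/6) · 50625/2 = 84375/4 ≈ 21093.75. The integer-valued extremum is e(T(225, 6)) = 21093, which is strictly less than the density bound 84375/4 since 6 ∤ 225 (the parts of T(225, 6) cannot all be equal).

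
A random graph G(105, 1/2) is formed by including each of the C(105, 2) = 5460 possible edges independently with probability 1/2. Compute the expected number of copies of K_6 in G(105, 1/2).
E[# K_6] = C(105, 6) · (1/2)^C(6, 2) = 1609344100 / 2^15 = 402336025/8192 ≈ 49113.284302

For each 6-subset S of vertices (there are C(105, 6) = 1609344100 such S), let X_S = 1 if S induces a K_6 (all C(6, 2) = 15 edges present). Then P(X_S = 1) = (1/2)^15 = 1/32768. By linearity of expectation, E[# K_6] = C(105, 6) · (1/2)^15 = 1609344100 / 32768 = 402336025/8192 ≈ 49113.284302.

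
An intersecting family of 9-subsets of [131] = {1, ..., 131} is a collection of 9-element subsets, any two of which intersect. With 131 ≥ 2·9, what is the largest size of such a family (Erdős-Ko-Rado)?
max |F| = C(130, 8) = 1624177854000

The Erdős-Ko-Rado theorem states: for n ≥ 2k, an intersecting family of k-subsets of an n-element set has size at most C(n − 1, k − 1), with equality for 'star' families {A ⊆ [n] : |A| = k, i ∈ A} (fix an element i). For n = 131, k = 9: C(130, 8) = 1624177854000.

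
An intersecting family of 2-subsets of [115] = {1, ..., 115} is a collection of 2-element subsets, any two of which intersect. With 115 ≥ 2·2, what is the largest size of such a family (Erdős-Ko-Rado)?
max |F| = C(114, 1) = 114

The Erdős-Ko-Rado theorem states: for n ≥ 2k, an intersecting family of k-subsets of an n-element set has size at most C(n − 1, k − 1), with equality for 'star' families {A ⊆ [n] : |A| = k, i ∈ A} (fix an element i). For n = 115, k = 2: C(114, 1) = 114.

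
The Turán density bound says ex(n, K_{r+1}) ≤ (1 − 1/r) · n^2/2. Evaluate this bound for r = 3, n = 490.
Turán density bound = (2/3) · 490^2/2 = 240100/3 ≈ 80033.3333

Turán's theorem: ex(n, K_{r+1}) is achieved by the complete r-partite Turán graph T(n, r) with parts as balanced as possible, and is at most (1 − 1/r) · n^2/2. For r = 3, n = 490: the density bound is (2/3) · 240100/2 = 240100/3 ≈ 80033.3333. The integer-valued extremum is e(T(490, 3)) = 80033, which is strictly less than the density bound 240100/3 since 3 ∤ 490 (the parts of T(490, 3) cannot all be equal).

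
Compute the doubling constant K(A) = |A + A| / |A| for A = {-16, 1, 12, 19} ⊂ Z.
K = |A + A| / |A| = 10/4 = 5/2

Enumerate A + A = {a + b : a, b ∈ A}. With |A| = 4, there are |A|^2 = 16 ordered sum pairs; collecting distinct values, A + A = {-32, -15, -4, 2, 3, 13, 20, 24, 31, 38}, so |A + A| = 10. Thus K = 10/4 = 5/2. For comparison, the minimum possible |A + A| over all 4-element sets is 2·4 − 1 = 7 (so min K = 7/4), attained only by arithmetic progressions.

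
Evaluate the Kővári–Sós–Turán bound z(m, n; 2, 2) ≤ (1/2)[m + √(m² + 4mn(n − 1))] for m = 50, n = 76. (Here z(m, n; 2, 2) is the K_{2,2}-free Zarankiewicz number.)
z(50, 76; 2, 2) ≤ (1/2)[50 + √(50² + 4·50·76·75)] = (1/2)[50 + √1142500] = 559.439

Kővári–Sós–Turán: let r_1, ..., r_50 be the row sums and z = Σ r_i the total number of 1s. Each pair of columns can share at most one row with both entries 1 (else a 2×2 all-ones block appears), so Σ_i C(r_i, 2) ≤ C(76, 2) = 2850. By convexity Σ_i C(r_i, 2) ≥ 50·C(z/50, 2) = z(z − 50)/(2·50), giving z² − 50z − 50·76·75 ≤ 0 and hence z ≤ (1/2)[50 + √(2500 + 4·285000)] = (1/2)[50 + √1142500] ≈ (1/2)(50 + 1068.8779) = 559.439.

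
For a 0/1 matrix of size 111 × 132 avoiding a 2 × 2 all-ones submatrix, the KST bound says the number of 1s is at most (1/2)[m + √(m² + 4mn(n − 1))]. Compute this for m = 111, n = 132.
z(111, 132; 2, 2) ≤ (1/2)[111 + √(111² + 4·111·132·131)] = (1/2)[111 + √7689969] = 1442.0397

Kővári–Sós–Turán: let r_1, ..., r_111 be the row sums and z = Σ r_i the total number of 1s. Each pair of columns can share at most one row with both entries 1 (else a 2×2 all-ones block appears), so Σ_i C(r_i, 2) ≤ C(132, 2) = 8646. By convexity Σ_i C(r_i, 2) ≥ 111·C(z/111, 2) = z(z − 111)/(2·111), giving z² − 111z − 111·132·131 ≤ 0 and hence z ≤ (1/2)[111 + √(12321 + 4·1919412)] = (1/2)[111 + √7689969] ≈ (1/2)(111 + 2773.0793) = 1442.0397.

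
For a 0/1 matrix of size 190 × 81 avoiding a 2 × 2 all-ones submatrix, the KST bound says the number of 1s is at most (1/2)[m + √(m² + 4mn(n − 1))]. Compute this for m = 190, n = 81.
z(190, 81; 2, 2) ≤ (1/2)[190 + √(190² + 4·190·81·80)] = (1/2)[190 + √4960900] = 1208.6539

Kővári–Sós–Turán: let r_1, ..., r_190 be the row sums and z = Σ r_i the total number of 1s. Each pair of columns can share at most one row with both entries 1 (else a 2×2 all-ones block appears), so Σ_i C(r_i, 2) ≤ C(81, 2) = 3240. By convexity Σ_i C(r_i, 2) ≥ 190·C(z/190, 2) = z(z − 190)/(2·190), giving z² − 190z − 190·81·80 ≤ 0 and hence z ≤ (1/2)[190 + √(36100 + 4·1231200)] = (1/2)[190 + √4960900] ≈ (1/2)(190 + 2227.3078) = 1208.6539.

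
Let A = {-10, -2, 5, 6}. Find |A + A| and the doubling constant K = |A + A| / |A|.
K = |A + A| / |A| = 9/4

Enumerate A + A = {a + b : a, b ∈ A}. With |A| = 4, there are |A|^2 = 16 ordered sum pairs; collecting distinct values, A + A = {-20, -12, -5, -4, 3, 4, 10, 11, 12}, so |A + A| = 9. Thus K = 9/4. For comparison, the minimum possible |A + A| over all 4-element sets is 2·4 − 1 = 7 (so min K = 7/4), attained only by arithmetic progressions.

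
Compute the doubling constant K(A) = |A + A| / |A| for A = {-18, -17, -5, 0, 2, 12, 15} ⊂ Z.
K = |A + A| / |A| = 26/7

Enumerate A + A = {a + b : a, b ∈ A}. With |A| = 7, there are |A|^2 = 49 ordered sum pairs; collecting distinct values, A + A = {-36, -35, -34, -23, -22, -18, -17, -16, -15, -10, -6, -5, -3, -2, 0, 2, 4, 7, 10, 12, 14, 15, 17, 24, 27, 30}, so |A + A| = 26. Thus K = 26/7. For comparison, the minimum possible |A + A| over all 7-element sets is 2·7 − 1 = 13 (so min K = 13/7), attained only by arithmetic progressions.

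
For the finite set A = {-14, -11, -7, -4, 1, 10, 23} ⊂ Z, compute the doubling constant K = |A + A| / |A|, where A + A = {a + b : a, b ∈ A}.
K = |A + A| / |A| = 27/7

Enumerate A + A = {a + b : a, b ∈ A}. With |A| = 7, there are |A|^2 = 49 ordered sum pairs; collecting distinct values, A + A = {-28, -25, -22, -21, -18, -15, -14, -13, -11, -10, -8, -6, -4, -3, -1, 2, 3, 6, 9, 11, 12, 16, 19, 20, 24, 33, 46}, so |A + A| = 27. Thus K = 27/7. For comparison, the minimum possible |A + A| over all 7-element sets is 2·7 − 1 = 13 (so min K = 13/7), attained only by arithmetic progressions.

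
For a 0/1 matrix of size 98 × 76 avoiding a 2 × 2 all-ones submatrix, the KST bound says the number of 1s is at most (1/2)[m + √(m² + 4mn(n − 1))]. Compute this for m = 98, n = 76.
z(98, 76; 2, 2) ≤ (1/2)[98 + √(98² + 4·98·76·75)] = (1/2)[98 + √2244004] = 798

Kővári–Sós–Turán: let r_1, ..., r_98 be the row sums and z = Σ r_i the total number of 1s. Each pair of columns can share at most one row with both entries 1 (else a 2×2 all-ones block appears), so Σ_i C(r_i, 2) ≤ C(76, 2) = 2850. By convexity Σ_i C(r_i, 2) ≥ 98·C(z/98, 2) = z(z − 98)/(2·98), giving z² − 98z − 98·76·75 ≤ 0 and hence z ≤ (1/2)[98 + √(9604 + 4·558600)] = (1/2)[98 + √2244004] ≈ (1/2)(98 + 1498) = 798.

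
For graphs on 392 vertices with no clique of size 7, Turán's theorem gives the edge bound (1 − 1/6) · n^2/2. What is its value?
Turán density bound = (5/6) · 392^2/2 = 192080/3 ≈ 64026.6667

Turán's theorem: ex(n, K_{r+1}) is achieved by the complete r-partite Turán graph T(n, r) with parts as balanced as possible, and is at most (1 − 1/r) · n^2/2. For r = 6, n = 392: the density bound is (5/6) · 153664/2 = 192080/3 ≈ 64026.6667. The integer-valued extremum is e(T(392, 6)) = 64026, which is strictly less than the density bound 192080/3 since 6 ∤ 392 (the parts of T(392, 6) cannot all be equal).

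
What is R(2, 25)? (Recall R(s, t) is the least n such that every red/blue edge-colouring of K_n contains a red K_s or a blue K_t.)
R(2, 25) = 25

R(2, k) = k for all k ≥ 2: in a 2-colouring of K_k, either some edge is red (a red K_2) or all edges are blue (a blue K_k). And K_{24} coloured all-blue has no blue K_25, so R(2, 25) > 24. Hence R(2, 25) = 25.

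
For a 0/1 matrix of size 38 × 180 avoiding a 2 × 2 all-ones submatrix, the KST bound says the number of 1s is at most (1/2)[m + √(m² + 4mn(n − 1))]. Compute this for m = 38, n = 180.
z(38, 180; 2, 2) ≤ (1/2)[38 + √(38² + 4·38·180·179)] = (1/2)[38 + √4898884] = 1125.6711

Kővári–Sós–Turán: let r_1, ..., r_38 be the row sums and z = Σ r_i the total number of 1s. Each pair of columns can share at most one row with both entries 1 (else a 2×2 all-ones block appears), so Σ_i C(r_i, 2) ≤ C(180, 2) = 16110. By convexity Σ_i C(r_i, 2) ≥ 38·C(z/38, 2) = z(z − 38)/(2·38), giving z² − 38z − 38·180·179 ≤ 0 and hence z ≤ (1/2)[38 + √(1444 + 4·1224360)] = (1/2)[38 + √4898884] ≈ (1/2)(38 + 2213.3423) = 1125.6711.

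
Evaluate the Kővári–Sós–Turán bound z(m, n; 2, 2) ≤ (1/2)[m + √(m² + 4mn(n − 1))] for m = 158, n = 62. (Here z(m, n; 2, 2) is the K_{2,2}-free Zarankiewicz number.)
z(158, 62; 2, 2) ≤ (1/2)[158 + √(158² + 4·158·62·61)] = (1/2)[158 + √2415188] = 856.0438

Kővári–Sós–Turán: let r_1, ..., r_158 be the row sums and z = Σ r_i the total number of 1s. Each pair of columns can share at most one row with both entries 1 (else a 2×2 all-ones block appears), so Σ_i C(r_i, 2) ≤ C(62, 2) = 1891. By convexity Σ_i C(r_i, 2) ≥ 158·C(z/158, 2) = z(z − 158)/(2·158), giving z² − 158z − 158·62·61 ≤ 0 and hence z ≤ (1/2)[158 + √(24964 + 4·597556)] = (1/2)[158 + √2415188] ≈ (1/2)(158 + 1554.0875) = 856.0438.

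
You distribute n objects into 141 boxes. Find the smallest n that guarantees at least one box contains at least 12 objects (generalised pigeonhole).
n = (12 − 1)·141 + 1 = 1552

By the generalised pigeonhole principle, to guarantee some box contains ≥ r objects we need more than (r − 1) · k objects total. Threshold: n = (r − 1) · k + 1. With r = 12 and k = 141: n = 11 · 141 + 1 = 1551 + 1 = 1552. For n = 1551 = 11 · 141, we can put exactly 11 objects in every box, avoiding 12 in any single one — so 1552 is tight.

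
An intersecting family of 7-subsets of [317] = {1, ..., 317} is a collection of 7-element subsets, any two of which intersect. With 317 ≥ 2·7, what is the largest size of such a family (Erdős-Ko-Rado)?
max |F| = C(316, 6) = 1318420990068

Erdős-Ko-Rado (1961): when n ≥ 2k, max |F| = C(n−1, k−1). The bound is attained by the star {A : i ∈ A} for any fixed i ∈ [n]. Here C(317−1, 7−1) = C(316, 6) = 1318420990068.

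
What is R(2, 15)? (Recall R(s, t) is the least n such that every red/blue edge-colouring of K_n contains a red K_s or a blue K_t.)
R(2, 15) = 15

R(2, k) = k for all k ≥ 2: in a 2-colouring of K_k, either some edge is red (a red K_2) or all edges are blue (a blue K_k). And K_{14} coloured all-blue has no blue K_15, so R(2, 15) > 14. Hence R(2, 15) = 15.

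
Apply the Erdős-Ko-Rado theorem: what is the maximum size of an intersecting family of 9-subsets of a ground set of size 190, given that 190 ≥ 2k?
max |F| = C(189, 8) = 34750872249093

The Erdős-Ko-Rado theorem states: for n ≥ 2k, an intersecting family of k-subsets of an n-element set has size at most C(n − 1, k − 1), with equality for 'star' families {A ⊆ [n] : |A| = k, i ∈ A} (fix an element i). For n = 190, k = 9: C(189, 8) = 34750872249093.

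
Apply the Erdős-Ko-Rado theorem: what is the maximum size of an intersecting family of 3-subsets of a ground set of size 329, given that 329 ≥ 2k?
max |F| = C(328, 2) = 53628

The Erdős-Ko-Rado theorem states: for n ≥ 2k, an intersecting family of k-subsets of an n-element set has size at most C(n − 1, k − 1), with equality for 'star' families {A ⊆ [n] : |A| = k, i ∈ A} (fix an element i). For n = 329, k = 3: C(328, 2) = 53628.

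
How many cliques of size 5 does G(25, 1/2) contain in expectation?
E[# K_5] = C(25, 5) · (1/2)^C(5, 2) = 53130 / 2^10 = 26565/512 ≈ 51.884766

For each 5-subset S of vertices (there are C(25, 5) = 53130 such S), let X_S = 1 if S induces a K_5 (all C(5, 2) = 10 edges present). Then P(X_S = 1) = (1/2)^10 = 1/1024. By linearity of expectation, E[# K_5] = C(25, 5) · (1/2)^10 = 53130 / 1024 = 26565/512 ≈ 51.884766.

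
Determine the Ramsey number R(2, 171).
R(2, 171) = 171

R(2, k) = k for all k ≥ 2: in a 2-colouring of K_k, either some edge is red (a red K_2) or all edges are blue (a blue K_k). And K_{170} coloured all-blue has no blue K_171, so R(2, 171) > 170. Hence R(2, 171) = 171.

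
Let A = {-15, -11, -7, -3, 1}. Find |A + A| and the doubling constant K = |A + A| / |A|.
K = |A + A| / |A| = 9/5

Enumerate A + A = {a + b : a, b ∈ A}. With |A| = 5, there are |A|^2 = 25 ordered sum pairs; collecting distinct values, A + A = {-30, -26, -22, -18, -14, -10, -6, -2, 2}, so |A + A| = 9. Thus K = 9/5. Here |A + A| = 2|A| − 1 = 9, the minimum possible — so K = 9/5 is minimal, which holds iff A is an arithmetic progression.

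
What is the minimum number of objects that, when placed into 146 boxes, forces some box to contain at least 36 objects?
n = (36 − 1)·146 + 1 = 5111

By the generalised pigeonhole principle, to guarantee some box contains ≥ r objects we need more than (r − 1) · k objects total. Threshold: n = (r − 1) · k + 1. With r = 36 and k = 146: n = 35 · 146 + 1 = 5110 + 1 = 5111. For n = 5110 = 35 · 146, we can put exactly 35 objects in every box, avoiding 36 in any single one — so 5111 is tight.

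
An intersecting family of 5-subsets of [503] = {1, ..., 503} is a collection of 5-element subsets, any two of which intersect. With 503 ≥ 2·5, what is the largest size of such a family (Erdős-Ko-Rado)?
max |F| = C(502, 4) = 2614572875

The Erdős-Ko-Rado theorem states: for n ≥ 2k, an intersecting family of k-subsets of an n-element set has size at most C(n − 1, k − 1), with equality for 'star' families {A ⊆ [n] : |A| = k, i ∈ A} (fix an element i). For n = 503, k = 5: C(502, 4) = 2614572875.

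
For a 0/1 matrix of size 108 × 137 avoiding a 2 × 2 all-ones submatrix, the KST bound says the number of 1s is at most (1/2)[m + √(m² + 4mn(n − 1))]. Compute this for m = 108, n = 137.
z(108, 137; 2, 2) ≤ (1/2)[108 + √(108² + 4·108·137·136)] = (1/2)[108 + √8060688] = 1473.5675

Kővári–Sós–Turán: let r_1, ..., r_108 be the row sums and z = Σ r_i the total number of 1s. Each pair of columns can share at most one row with both entries 1 (else a 2×2 all-ones block appears), so Σ_i C(r_i, 2) ≤ C(137, 2) = 9316. By convexity Σ_i C(r_i, 2) ≥ 108·C(z/108, 2) = z(z − 108)/(2·108), giving z² − 108z − 108·137·136 ≤ 0 and hence z ≤ (1/2)[108 + √(11664 + 4·2012256)] = (1/2)[108 + √8060688] ≈ (1/2)(108 + 2839.1351) = 1473.5675.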